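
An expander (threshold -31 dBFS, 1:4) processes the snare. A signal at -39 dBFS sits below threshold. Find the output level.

-63 dBFS

Undershoot = (-31) − (-39) = 8 dB.
At 1:4, that expands to 32 dB under threshold.
Output = -31 − 32 = -63 dBFS.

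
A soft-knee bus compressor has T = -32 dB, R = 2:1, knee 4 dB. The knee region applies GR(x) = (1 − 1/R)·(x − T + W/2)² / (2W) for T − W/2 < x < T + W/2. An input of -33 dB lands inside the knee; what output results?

-33.0625 dB

x − T + W/2 = -33 − (-32) + 2 = 1.
GR = (1 − 1/2) × 1² / 8 = 0.5 × 1 / 8 = 0.0625 dB.
Output = -33 − 0.0625 = -33.0625 dB.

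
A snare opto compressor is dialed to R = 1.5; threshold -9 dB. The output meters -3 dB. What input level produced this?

0 dB

That's 6 dB above the -9 dB threshold.
Input overshoot = R × output overshoot = 9 dB → input = -9 + 9 = 0 dB.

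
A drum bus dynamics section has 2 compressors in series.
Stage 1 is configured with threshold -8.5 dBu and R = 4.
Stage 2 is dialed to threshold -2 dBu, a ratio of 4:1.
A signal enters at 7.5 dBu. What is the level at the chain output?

Stage 1: 16 dB above -8.5 dBu, reduced 4:1 to 4 dB above → -4.5 dBu.
Stage 2: -4.5 dBu is at or below the -2 dBu threshold — no compression; output -4.5 dBu.

-4.5 dBu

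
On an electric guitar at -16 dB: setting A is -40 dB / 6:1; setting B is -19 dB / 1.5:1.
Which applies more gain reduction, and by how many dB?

A: overshoot 24 dB → output overshoot 4 dB → GR 20 dB.
B: overshoot 3 dB → output overshoot 2 dB → GR 1 dB.
A applies 19 dB more gain reduction.

A, by 19 dB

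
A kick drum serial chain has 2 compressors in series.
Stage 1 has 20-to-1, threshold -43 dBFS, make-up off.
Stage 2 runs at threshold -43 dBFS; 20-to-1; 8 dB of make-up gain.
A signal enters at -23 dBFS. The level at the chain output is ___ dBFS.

-34.95 dBFS

Stage 1: 20 dB above -43 dBFS, reduced 20:1 to 1 dB above → -42 dBFS.
Stage 2: -42 dBFS is 1 dB over -43 dBFS; at 20:1 that becomes 0.05 dB over, giving -42.95 dBFS; +8 dB make-up → -34.95 dBFS.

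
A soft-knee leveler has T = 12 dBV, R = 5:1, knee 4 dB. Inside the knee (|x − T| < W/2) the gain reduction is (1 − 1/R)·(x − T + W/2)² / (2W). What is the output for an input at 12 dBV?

11.6 dBV

x − T + W/2 = 12 − 12 + 2 = 2.
GR = (1 − 1/5) × 2² / 8 = 0.8 × 4 / 8 = 0.4 dB.
Output = 12 − 0.4 = 11.6 dBV.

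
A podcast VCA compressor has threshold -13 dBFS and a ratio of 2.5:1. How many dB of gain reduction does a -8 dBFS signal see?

3 dB

The signal is 5 dB above threshold.
After 2.5:1 compression the overshoot becomes 5/2.5 = 2 dB.
So the signal is attenuated by 5 − 2 = 3 dB.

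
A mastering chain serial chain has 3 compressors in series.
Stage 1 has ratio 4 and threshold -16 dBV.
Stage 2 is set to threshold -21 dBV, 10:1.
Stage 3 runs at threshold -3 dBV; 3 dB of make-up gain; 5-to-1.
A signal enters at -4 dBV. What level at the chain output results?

-17.2 dBV

Stage 1: -4 dBV is 12 dB over -16 dBV; at 4:1 that becomes 3 dB over, giving -13 dBV.
Stage 2: -13 dBV is 8 dB over -21 dBV; at 10:1 that becomes 0.8 dB over, giving -20.2 dBV.
Stage 3: -20.2 dBV is at or below the -3 dBV threshold — no compression; make-up brings it to -17.2 dBV.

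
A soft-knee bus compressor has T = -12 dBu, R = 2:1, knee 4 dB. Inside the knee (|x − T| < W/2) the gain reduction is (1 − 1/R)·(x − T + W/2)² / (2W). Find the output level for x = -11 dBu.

-11.5625 dBu

x − T + W/2 = -11 − (-12) + 2 = 3.
GR = (1 − 1/2) × 3² / 8 = 0.5 × 9 / 8 = 0.5625 dB.
Output = -11 − 0.5625 = -11.5625 dBu.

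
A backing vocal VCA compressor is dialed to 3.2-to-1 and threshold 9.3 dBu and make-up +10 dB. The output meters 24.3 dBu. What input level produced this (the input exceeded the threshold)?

Before make-up, the level was 24.3 − 10 = 14.3 dBu.
The compressed level sits 14.3 − 9.3 = 5 dB over threshold.
Undo the ratio: input overshoot = 5 × 3.2 = 16 dB, giving input = 25.3 dBu.

25.3 dBu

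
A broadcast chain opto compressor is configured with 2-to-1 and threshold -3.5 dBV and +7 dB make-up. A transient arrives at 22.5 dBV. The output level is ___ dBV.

Overshoot: 22.5 − (-3.5) = 26 dB.
The 26 dB excess becomes 13 dB after 2:1 reduction.
So the level is -3.5 + 13 = 9.5 dBV; make-up adds 7 dB, giving 16.5 dBV.

16.5 dBV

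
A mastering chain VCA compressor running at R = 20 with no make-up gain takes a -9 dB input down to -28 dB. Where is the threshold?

Gain reduction = -9 − (-28) = 19 dB; output overshoot = GR / (R − 1) = 19 / 19 = 1 dB.
Threshold = output − output overshoot = -28 − 1 = -29 dB.

-29 dB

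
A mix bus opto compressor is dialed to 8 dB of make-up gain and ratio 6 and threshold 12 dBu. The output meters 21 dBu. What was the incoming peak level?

18 dBu

Before make-up, the level was 21 − 8 = 13 dBu.
Post-compression overshoot = 13 − 12 = 1 dB.
Input overshoot = R × output overshoot = 6 dB → input = 12 + 6 = 18 dBu.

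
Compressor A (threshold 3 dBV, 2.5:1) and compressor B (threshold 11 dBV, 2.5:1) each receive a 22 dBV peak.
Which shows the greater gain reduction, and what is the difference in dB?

A, by 4.8 dB

A: 19 dB over, compressed to 7.6 dB over, so 11.4 dB of GR.
B: 11 dB over, compressed to 4.4 dB over, so 6.6 dB of GR.
A reduces 4.8 dB more.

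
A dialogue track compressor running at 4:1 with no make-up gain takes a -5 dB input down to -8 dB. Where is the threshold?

-9 dB

Input is 4 dB above T (since output overshoot × R = input overshoot: (-8 − T)·4 = -5 − T gives T = -9 dB).
Check: -9 + (-5 − (-9))/4 = -9 + 1 = -8 dB. ✓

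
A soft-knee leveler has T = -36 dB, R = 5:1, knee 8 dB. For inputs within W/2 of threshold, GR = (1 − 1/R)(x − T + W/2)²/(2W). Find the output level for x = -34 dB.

x − T + W/2 = -34 − (-36) + 4 = 6.
GR = (1 − 1/5) × 6² / 16 = 0.8 × 36 / 16 = 1.8 dB.
Output = -34 − 1.8 = -35.8 dB.

-35.8 dB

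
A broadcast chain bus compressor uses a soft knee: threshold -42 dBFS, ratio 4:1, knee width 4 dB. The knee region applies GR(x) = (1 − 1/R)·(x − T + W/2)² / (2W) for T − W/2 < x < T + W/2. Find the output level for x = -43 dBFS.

x − T + W/2 = -43 − (-42) + 2 = 1.
GR = (1 − 1/4) × 1² / 8 = 0.75 × 1 / 8 = 0.09375 dB.
Output = -43 − 0.09375 = -43.09375 dBFS.

-43.09375 dBFS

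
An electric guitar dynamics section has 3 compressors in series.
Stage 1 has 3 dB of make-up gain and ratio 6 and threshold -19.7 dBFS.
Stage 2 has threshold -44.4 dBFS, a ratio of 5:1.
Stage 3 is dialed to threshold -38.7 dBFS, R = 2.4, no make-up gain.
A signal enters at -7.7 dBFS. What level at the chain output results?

Stage 1: 12 dB above -19.7 dBFS, reduced 6:1 to 2 dB above → -17.7 dBFS; +3 dB make-up → -14.7 dBFS.
Stage 2: overshoot 29.7 dB → 29.7/5 = 5.94 dB → -38.46 dBFS.
Stage 3: -38.46 dBFS is 0.24 dB over -38.7 dBFS; at 2.4:1 that becomes 0.1 dB over, giving -38.6 dBFS.

-38.6 dBFS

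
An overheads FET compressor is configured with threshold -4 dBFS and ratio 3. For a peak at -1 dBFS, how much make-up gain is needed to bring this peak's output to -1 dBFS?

2 dB

Overshoot 3 dB → 3/3 = 1 dB after compression, so the compressed level is -4 + 1 = -3 dBFS.
Make-up = target − compressed = -1 − (-3) = 2 dB.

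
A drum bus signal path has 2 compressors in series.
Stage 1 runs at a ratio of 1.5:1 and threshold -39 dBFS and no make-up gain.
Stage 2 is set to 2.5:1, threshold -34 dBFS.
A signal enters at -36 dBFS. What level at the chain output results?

-37 dBFS

Stage 1: overshoot 3 dB → 3/1.5 = 2 dB → -37 dBFS.
Stage 2: -37 dBFS ≤ -34 dBFS, so stage 2 doesn't engage; output -37 dBFS.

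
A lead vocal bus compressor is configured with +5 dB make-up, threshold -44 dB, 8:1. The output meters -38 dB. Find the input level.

Stripping the +5 dB make-up gives -43 dB at the gain stage.
Post-compression overshoot = -43 − (-44) = 1 dB.
Before 8:1 compression the overshoot was 1 × 8 = 8 dB, so input = -44 + 8 = -36 dB.

-36 dB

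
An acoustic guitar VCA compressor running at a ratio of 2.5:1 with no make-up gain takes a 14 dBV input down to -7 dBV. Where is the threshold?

Gain reduction = 14 − (-7) = 21 dB; output overshoot = GR / (R − 1) = 21 / 1.5 = 14 dB.
Threshold = output − output overshoot = -7 − 14 = -21 dBV.

-21 dBV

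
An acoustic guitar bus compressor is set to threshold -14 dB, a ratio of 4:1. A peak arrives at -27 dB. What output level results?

-27 dB is 13 dB below the -14 dB threshold, so no gain reduction is applied.
Output = input = -27 dB.

-27 dB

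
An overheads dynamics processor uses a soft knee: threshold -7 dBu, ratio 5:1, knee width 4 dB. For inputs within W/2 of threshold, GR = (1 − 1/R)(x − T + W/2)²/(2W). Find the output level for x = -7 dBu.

x − T + W/2 = -7 − (-7) + 2 = 2.
GR = (1 − 1/5) × 2² / 8 = 0.8 × 4 / 8 = 0.4 dB.
Output = -7 − 0.4 = -7.4 dBu.

-7.4 dBu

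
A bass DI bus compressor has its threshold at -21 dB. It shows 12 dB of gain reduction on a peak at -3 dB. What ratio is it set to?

3:1

Input overshoot = -3 − (-21) = 18 dB.
Output overshoot = 18 − 12 = 6 dB.
Ratio = input overshoot / output overshoot = 18 / 6 = 3.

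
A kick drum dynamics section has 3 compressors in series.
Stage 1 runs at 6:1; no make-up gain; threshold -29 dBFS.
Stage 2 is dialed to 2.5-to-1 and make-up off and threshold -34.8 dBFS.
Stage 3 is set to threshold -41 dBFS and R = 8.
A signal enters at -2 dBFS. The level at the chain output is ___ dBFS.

Stage 1: 27 dB above -29 dBFS, reduced 6:1 to 4.5 dB above → -24.5 dBFS.
Stage 2: overshoot 10.3 dB → 10.3/2.5 = 4.12 dB → -30.68 dBFS.
Stage 3: overshoot 10.32 dB → 10.32/8 = 1.29 dB → -39.71 dBFS.

-39.71 dBFS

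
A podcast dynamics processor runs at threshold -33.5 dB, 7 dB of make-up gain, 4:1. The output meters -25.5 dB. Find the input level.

Before make-up, the level was -25.5 − 7 = -32.5 dB.
The compressed level sits -32.5 − (-33.5) = 1 dB over threshold.
Undo the ratio: input overshoot = 1 × 4 = 4 dB, giving input = -29.5 dB.

-29.5 dB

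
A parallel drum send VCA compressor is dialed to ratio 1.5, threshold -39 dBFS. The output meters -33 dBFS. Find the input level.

That's 6 dB above the -39 dBFS threshold.
Undo the ratio: input overshoot = 6 × 1.5 = 9 dB, giving input = -30 dBFS.

-30 dBFS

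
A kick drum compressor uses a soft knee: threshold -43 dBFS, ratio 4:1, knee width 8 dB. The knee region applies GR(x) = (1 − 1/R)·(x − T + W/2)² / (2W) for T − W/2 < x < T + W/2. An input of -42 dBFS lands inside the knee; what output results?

x − T + W/2 = -42 − (-43) + 4 = 5.
GR = (1 − 1/4) × 5² / 16 = 0.75 × 25 / 16 = 1.171875 dB.
Output = -42 − 1.171875 = -43.171875 dBFS.

-43.171875 dBFS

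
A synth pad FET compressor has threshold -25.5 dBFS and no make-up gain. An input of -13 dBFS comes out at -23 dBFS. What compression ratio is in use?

5:1

Input overshoot = -13 − (-25.5) = 12.5 dB; output overshoot = -23 − (-25.5) = 2.5 dB.
Ratio = 12.5 / 2.5 = 5.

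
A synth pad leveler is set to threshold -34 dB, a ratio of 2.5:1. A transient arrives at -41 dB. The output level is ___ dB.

-41 dB is 7 dB below the -34 dB threshold, so no gain reduction is applied.
Output = input = -41 dB.

-41 dB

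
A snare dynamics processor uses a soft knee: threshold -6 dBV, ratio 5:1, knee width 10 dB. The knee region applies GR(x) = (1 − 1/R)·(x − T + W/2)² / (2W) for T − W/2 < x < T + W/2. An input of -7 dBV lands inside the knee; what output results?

x − T + W/2 = -7 − (-6) + 5 = 4.
GR = (1 − 1/5) × 4² / 20 = 0.8 × 16 / 20 = 0.64 dB.
Output = -7 − 0.64 = -7.64 dBV.

-7.64 dBV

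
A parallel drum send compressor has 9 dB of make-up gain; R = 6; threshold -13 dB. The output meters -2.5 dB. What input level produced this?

-4 dB

Before make-up, the level was -2.5 − 9 = -11.5 dB.
Post-compression overshoot = -11.5 − (-13) = 1.5 dB.
Undo the ratio: input overshoot = 1.5 × 6 = 9 dB, giving input = -4 dB.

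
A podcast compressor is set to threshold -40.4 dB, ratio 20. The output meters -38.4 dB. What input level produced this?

Post-compression overshoot = -38.4 − (-40.4) = 2 dB.
Undo the ratio: input overshoot = 2 × 20 = 40 dB, giving input = -0.4 dB.

-0.4 dB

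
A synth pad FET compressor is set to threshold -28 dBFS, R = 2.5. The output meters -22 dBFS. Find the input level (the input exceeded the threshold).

-13 dBFS

Post-compression overshoot = -22 − (-28) = 6 dB.
Input overshoot = R × output overshoot = 15 dB → input = -28 + 15 = -13 dBFS.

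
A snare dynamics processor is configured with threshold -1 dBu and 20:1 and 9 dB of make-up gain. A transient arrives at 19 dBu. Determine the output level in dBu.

19 dBu sits 20 dB over threshold.
The 20 dB excess becomes 1 dB after 20:1 reduction.
So the level is -1 + 1 = 0 dBu; make-up adds 9 dB, giving 9 dBu.

9 dBu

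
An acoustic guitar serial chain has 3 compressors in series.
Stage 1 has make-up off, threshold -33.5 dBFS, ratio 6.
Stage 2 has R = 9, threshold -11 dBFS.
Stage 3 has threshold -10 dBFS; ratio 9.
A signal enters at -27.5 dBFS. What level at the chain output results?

Stage 1: -27.5 dBFS is 6 dB over -33.5 dBFS; at 6:1 that becomes 1 dB over, giving -32.5 dBFS.
Stage 2: -32.5 dBFS ≤ -11 dBFS, so stage 2 doesn't engage; output -32.5 dBFS.
Stage 3: below threshold (-32.5 ≤ -10); passes unchanged; output -32.5 dBFS.

-32.5 dBFS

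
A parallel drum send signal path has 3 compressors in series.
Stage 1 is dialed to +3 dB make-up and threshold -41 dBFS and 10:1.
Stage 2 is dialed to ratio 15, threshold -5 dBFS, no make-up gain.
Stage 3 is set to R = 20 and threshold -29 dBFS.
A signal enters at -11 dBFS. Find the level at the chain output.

-35 dBFS

Stage 1: 30 dB above -41 dBFS, reduced 10:1 to 3 dB above → -38 dBFS; +3 dB make-up → -35 dBFS.
Stage 2: -35 dBFS is at or below the -5 dBFS threshold — no compression; output -35 dBFS.
Stage 3: -35 dBFS is at or below the -29 dBFS threshold — no compression; output -35 dBFS.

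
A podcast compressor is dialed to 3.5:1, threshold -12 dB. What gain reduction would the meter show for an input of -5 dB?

5 dB

Overshoot = -5 − (-12) = 7 dB.
A 3.5:1 ratio leaves 2 dB of that excess.
GR = overshoot in − overshoot out = 7 − 2 = 5 dB.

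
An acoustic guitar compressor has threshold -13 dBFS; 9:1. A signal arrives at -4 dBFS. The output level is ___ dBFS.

-12 dBFS

Overshoot: -4 − (-13) = 9 dB.
At 9:1 the overshoot is divided by 9, leaving 1 dB above threshold.
Output = -13 + 1 = -12 dBFS.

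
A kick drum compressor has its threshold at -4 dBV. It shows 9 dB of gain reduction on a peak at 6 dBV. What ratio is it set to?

10:1

Input overshoot = 6 − (-4) = 10 dB.
Output overshoot = 10 − 9 = 1 dB.
Ratio = input overshoot / output overshoot = 10 / 1 = 10.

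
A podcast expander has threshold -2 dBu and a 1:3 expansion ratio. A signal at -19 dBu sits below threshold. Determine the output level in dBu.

Undershoot = (-2) − (-19) = 17 dB.
At 1:3, that expands to 51 dB under threshold.
Output = -2 − 51 = -53 dBu.

-53 dBu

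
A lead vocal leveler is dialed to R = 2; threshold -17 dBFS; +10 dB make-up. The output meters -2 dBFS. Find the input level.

-7 dBFS

Stripping the +10 dB make-up gives -12 dBFS at the gain stage.
That's 5 dB above the -17 dBFS threshold.
Undo the ratio: input overshoot = 5 × 2 = 10 dB, giving input = -7 dBFS.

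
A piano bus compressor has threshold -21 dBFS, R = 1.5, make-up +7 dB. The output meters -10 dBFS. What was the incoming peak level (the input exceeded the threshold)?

Remove make-up: -10 − 7 = -17 dBFS.
That's 4 dB above the -21 dBFS threshold.
Before 1.5:1 compression the overshoot was 4 × 1.5 = 6 dB, so input = -21 + 6 = -15 dBFS.

-15 dBFS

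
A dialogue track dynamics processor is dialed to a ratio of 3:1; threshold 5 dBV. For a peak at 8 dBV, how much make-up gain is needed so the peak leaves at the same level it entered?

2 dB

Overshoot 3 dB → 3/3 = 1 dB after compression, so the compressed level is 5 + 1 = 6 dBV.
Make-up = target − compressed = 8 − 6 = 2 dB.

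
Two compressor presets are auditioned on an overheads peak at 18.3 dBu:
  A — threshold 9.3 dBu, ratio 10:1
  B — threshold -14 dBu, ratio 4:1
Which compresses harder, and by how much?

A: 9 dB over, compressed to 0.9 dB over, so 8.1 dB of GR.
B: 32.3 dB over, compressed to 8.075 dB over, so 24.225 dB of GR.
B reduces 16.125 dB more.

B, by 16.125 dB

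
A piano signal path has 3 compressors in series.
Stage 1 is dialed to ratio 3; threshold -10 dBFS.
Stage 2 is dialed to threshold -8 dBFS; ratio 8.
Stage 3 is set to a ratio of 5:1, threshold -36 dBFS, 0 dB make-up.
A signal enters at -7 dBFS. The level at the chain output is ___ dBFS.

-30.6 dBFS

Stage 1: 3 dB above -10 dBFS, reduced 3:1 to 1 dB above → -9 dBFS.
Stage 2: -9 dBFS ≤ -8 dBFS, so stage 2 doesn't engage; output -9 dBFS.
Stage 3: -9 dBFS is 27 dB over -36 dBFS; at 5:1 that becomes 5.4 dB over, giving -30.6 dBFS.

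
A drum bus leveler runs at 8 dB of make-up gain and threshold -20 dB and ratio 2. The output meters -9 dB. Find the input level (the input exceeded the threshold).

-14 dB

Stripping the +8 dB make-up gives -17 dB at the gain stage.
The compressed level sits -17 − (-20) = 3 dB over threshold.
Undo the ratio: input overshoot = 3 × 2 = 6 dB, giving input = -14 dB.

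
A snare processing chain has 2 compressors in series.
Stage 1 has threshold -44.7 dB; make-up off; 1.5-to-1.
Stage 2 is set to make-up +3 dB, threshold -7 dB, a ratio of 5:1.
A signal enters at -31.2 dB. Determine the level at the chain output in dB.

-32.7 dB

Stage 1: overshoot 13.5 dB → 13.5/1.5 = 9 dB → -35.7 dB.
Stage 2: -35.7 dB ≤ -7 dB, so stage 2 doesn't engage; make-up brings it to -32.7 dB.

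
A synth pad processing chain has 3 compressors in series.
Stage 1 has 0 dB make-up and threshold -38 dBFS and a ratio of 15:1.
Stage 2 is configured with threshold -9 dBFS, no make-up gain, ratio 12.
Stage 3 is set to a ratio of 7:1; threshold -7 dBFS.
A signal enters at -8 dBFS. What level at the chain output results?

-36 dBFS

Stage 1: -8 dBFS is 30 dB over -38 dBFS; at 15:1 that becomes 2 dB over, giving -36 dBFS.
Stage 2: -36 dBFS is at or below the -9 dBFS threshold — no compression; output -36 dBFS.
Stage 3: -36 dBFS ≤ -7 dBFS, so stage 3 doesn't engage; output -36 dBFS.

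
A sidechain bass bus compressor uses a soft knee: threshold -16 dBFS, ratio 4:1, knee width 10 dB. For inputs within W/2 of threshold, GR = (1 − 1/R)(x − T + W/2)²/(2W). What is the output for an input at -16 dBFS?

x − T + W/2 = -16 − (-16) + 5 = 5.
GR = (1 − 1/4) × 5² / 20 = 0.75 × 25 / 20 = 0.9375 dB.
Output = -16 − 0.9375 = -16.9375 dBFS.

-16.9375 dBFS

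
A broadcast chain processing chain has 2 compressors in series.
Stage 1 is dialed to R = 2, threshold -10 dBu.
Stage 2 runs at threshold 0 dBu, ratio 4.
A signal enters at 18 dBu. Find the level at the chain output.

Stage 1: 18 dBu is 28 dB over -10 dBu; at 2:1 that becomes 14 dB over, giving 4 dBu.
Stage 2: 4 dBu is 4 dB over 0 dBu; at 4:1 that becomes 1 dB over, giving 1 dBu.

1 dBu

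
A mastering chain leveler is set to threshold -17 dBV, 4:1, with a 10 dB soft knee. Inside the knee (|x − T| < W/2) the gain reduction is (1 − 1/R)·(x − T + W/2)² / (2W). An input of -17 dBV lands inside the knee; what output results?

x − T + W/2 = -17 − (-17) + 5 = 5.
GR = (1 − 1/4) × 5² / 20 = 0.75 × 25 / 20 = 0.9375 dB.
Output = -17 − 0.9375 = -17.9375 dBV.

-17.9375 dBV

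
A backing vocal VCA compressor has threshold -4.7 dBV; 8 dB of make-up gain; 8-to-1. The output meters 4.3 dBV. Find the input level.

Stripping the +8 dB make-up gives -3.7 dBV at the gain stage.
That's 1 dB above the -4.7 dBV threshold.
Undo the ratio: input overshoot = 1 × 8 = 8 dB, giving input = 3.3 dBV.

3.3 dBV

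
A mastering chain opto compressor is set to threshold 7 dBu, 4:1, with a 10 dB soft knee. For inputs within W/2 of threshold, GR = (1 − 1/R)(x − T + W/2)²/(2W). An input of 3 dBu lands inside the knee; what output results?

x − T + W/2 = 3 − 7 + 5 = 1.
GR = (1 − 1/4) × 1² / 20 = 0.75 × 1 / 20 = 0.0375 dB.
Output = 3 − 0.0375 = 2.9625 dBu.

2.9625 dBu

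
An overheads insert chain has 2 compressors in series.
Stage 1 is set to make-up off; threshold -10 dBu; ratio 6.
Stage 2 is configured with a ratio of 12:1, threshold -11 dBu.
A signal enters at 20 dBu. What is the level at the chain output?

Stage 1: overshoot 30 dB → 30/6 = 5 dB → -5 dBu.
Stage 2: 6 dB above -11 dBu, reduced 12:1 to 0.5 dB above → -10.5 dBu.

-10.5 dBu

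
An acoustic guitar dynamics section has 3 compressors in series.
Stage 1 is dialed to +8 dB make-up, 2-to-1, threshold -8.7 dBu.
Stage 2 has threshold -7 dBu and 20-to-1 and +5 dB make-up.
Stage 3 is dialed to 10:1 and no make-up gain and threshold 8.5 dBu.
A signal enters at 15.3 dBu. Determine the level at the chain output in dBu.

-1.085 dBu

Stage 1: overshoot 24 dB → 24/2 = 12 dB → 3.3 dBu; +8 dB make-up → 11.3 dBu.
Stage 2: 18.3 dB above -7 dBu, reduced 20:1 to 0.915 dB above → -6.085 dBu; +5 dB make-up → -1.085 dBu.
Stage 3: -1.085 dBu ≤ 8.5 dBu, so stage 3 doesn't engage; output -1.085 dBu.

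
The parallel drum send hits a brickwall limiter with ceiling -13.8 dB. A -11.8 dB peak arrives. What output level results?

-13.8 dB

At ∞:1, everything above -13.8 dB is held at the ceiling.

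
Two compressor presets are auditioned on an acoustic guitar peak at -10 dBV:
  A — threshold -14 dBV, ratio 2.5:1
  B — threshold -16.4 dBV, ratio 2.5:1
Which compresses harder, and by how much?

B, by 1.44 dB

A: 4 dB over, compressed to 1.6 dB over, so 2.4 dB of GR.
B: 6.4 dB over, compressed to 2.56 dB over, so 3.84 dB of GR.
B reduces 1.44 dB more.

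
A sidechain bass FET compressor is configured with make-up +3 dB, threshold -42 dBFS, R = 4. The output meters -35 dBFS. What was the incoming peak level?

-26 dBFS

Before make-up, the level was -35 − 3 = -38 dBFS.
Post-compression overshoot = -38 − (-42) = 4 dB.
Before 4:1 compression the overshoot was 4 × 4 = 16 dB, so input = -42 + 16 = -26 dBFS.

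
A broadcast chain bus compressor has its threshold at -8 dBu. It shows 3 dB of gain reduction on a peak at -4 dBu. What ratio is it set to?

Input overshoot = -4 − (-8) = 4 dB.
Output overshoot = 4 − 3 = 1 dB.
Ratio = input overshoot / output overshoot = 4 / 1 = 4.

4:1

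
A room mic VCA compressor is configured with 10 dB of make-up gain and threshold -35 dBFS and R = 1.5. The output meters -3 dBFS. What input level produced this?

Before make-up, the level was -3 − 10 = -13 dBFS.
Post-compression overshoot = -13 − (-35) = 22 dB.
Undo the ratio: input overshoot = 22 × 1.5 = 33 dB, giving input = -2 dBFS.

-2 dBFS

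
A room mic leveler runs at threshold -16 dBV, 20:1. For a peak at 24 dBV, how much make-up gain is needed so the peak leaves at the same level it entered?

Overshoot 40 dB → 40/20 = 2 dB after compression, so the compressed level is -16 + 2 = -14 dBV.
Make-up = target − compressed = 24 − (-14) = 38 dB.

38 dB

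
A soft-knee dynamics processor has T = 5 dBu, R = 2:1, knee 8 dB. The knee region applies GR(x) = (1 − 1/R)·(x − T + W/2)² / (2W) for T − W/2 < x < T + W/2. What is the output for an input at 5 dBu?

x − T + W/2 = 5 − 5 + 4 = 4.
GR = (1 − 1/2) × 4² / 16 = 0.5 × 16 / 16 = 0.5 dB.
Output = 5 − 0.5 = 4.5 dBu.

4.5 dBu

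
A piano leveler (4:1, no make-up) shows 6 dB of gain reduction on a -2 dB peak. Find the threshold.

-10 dB

Let T be the threshold. Output overshoot = (input overshoot)/R, so -8 − T = (-2 − T)/4.
4·(-8 − T) = -2 − T → 3·T = -32 − (-2) = -30.
T = -30/3 = -10 dB.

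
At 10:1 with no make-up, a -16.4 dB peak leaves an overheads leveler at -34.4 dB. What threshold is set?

Gain reduction = -16.4 − (-34.4) = 18 dB; output overshoot = GR / (R − 1) = 18 / 9 = 2 dB.
Threshold = output − output overshoot = -34.4 − 2 = -36.4 dB.

-36.4 dB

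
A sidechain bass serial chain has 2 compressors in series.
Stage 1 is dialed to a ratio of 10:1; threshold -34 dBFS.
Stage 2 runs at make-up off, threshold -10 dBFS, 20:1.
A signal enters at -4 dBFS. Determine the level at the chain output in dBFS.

Stage 1: 30 dB above -34 dBFS, reduced 10:1 to 3 dB above → -31 dBFS.
Stage 2: below threshold (-31 ≤ -10); passes unchanged; output -31 dBFS.

-31 dBFS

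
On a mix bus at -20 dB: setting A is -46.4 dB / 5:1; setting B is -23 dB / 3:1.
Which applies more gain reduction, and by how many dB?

A: GR = 26.4 − 26.4/5 = 21.12 dB.
B: GR = 3 − 3/3 = 2 dB.
A applies 19.12 dB more gain reduction.

A, by 19.12 dB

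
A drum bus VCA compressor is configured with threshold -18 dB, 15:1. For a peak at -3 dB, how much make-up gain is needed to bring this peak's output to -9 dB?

8 dB

The peak compresses to -18 + 15/15 = -17 dB.
To reach -9 dB requires -9 − (-17) = 8 dB of make-up.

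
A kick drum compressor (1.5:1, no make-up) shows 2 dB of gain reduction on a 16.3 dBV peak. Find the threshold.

Gain reduction = 16.3 − 14.3 = 2 dB; output overshoot = GR / (R − 1) = 2 / 0.5 = 4 dB.
Threshold = output − output overshoot = 14.3 − 4 = 10.3 dBV.

10.3 dBV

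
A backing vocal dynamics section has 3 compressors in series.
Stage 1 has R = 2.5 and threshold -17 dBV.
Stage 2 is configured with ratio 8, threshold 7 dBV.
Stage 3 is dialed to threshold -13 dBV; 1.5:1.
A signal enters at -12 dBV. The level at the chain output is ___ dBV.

Stage 1: -12 dBV is 5 dB over -17 dBV; at 2.5:1 that becomes 2 dB over, giving -15 dBV.
Stage 2: -15 dBV ≤ 7 dBV, so stage 2 doesn't engage; output -15 dBV.
Stage 3: below threshold (-15 ≤ -13); passes unchanged; output -15 dBV.

-15 dBV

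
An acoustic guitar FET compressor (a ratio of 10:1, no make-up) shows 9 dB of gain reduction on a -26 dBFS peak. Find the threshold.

-36 dBFS

Gain reduction = -26 − (-35) = 9 dB; output overshoot = GR / (R − 1) = 9 / 9 = 1 dB.
Threshold = output − output overshoot = -35 − 1 = -36 dBFS.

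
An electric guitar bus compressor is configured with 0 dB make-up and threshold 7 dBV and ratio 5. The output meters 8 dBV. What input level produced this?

12 dBV

That's 1 dB above the 7 dBV threshold.
Before 5:1 compression the overshoot was 1 × 5 = 5 dB, so input = 7 + 5 = 12 dBV.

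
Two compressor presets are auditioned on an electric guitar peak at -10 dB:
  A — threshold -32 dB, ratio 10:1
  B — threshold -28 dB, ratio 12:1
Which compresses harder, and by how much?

A, by 3.3 dB

A: 22 dB over, compressed to 2.2 dB over, so 19.8 dB of GR.
B: 18 dB over, compressed to 1.5 dB over, so 16.5 dB of GR.
A reduces 3.3 dB more.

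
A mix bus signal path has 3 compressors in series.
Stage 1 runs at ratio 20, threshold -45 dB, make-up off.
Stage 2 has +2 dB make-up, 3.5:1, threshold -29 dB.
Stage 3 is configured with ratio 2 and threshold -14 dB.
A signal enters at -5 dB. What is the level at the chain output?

Stage 1: overshoot 40 dB → 40/20 = 2 dB → -43 dB.
Stage 2: -43 dB is at or below the -29 dB threshold — no compression; make-up brings it to -41 dB.
Stage 3: below threshold (-41 ≤ -14); passes unchanged; output -41 dB.

-41 dB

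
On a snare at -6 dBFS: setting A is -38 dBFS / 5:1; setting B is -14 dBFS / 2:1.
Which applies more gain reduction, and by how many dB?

A: 32 dB over, compressed to 6.4 dB over, so 25.6 dB of GR.
B: 8 dB over, compressed to 4 dB over, so 4 dB of GR.
Difference: 21.6 dB in favour of A.

A, by 21.6 dB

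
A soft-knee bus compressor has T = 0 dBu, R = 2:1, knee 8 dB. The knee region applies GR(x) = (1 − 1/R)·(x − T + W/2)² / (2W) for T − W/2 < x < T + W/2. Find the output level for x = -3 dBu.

x − T + W/2 = -3 − 0 + 4 = 1.
GR = (1 − 1/2) × 1² / 16 = 0.5 × 1 / 16 = 0.03125 dB.
Output = -3 − 0.03125 = -3.03125 dBu.

-3.03125 dBu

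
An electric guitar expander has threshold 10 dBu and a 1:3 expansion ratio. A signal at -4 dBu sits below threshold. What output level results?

Undershoot = 10 − (-4) = 14 dB.
At 1:3, that expands to 42 dB under threshold.
Output = 10 − 42 = -32 dBu.

-32 dBu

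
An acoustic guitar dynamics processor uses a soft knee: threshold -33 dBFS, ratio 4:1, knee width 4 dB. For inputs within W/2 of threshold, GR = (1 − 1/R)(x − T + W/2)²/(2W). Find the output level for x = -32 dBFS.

x − T + W/2 = -32 − (-33) + 2 = 3.
GR = (1 − 1/4) × 3² / 8 = 0.75 × 9 / 8 = 0.84375 dB.
Output = -32 − 0.84375 = -32.84375 dBFS.

-32.84375 dBFS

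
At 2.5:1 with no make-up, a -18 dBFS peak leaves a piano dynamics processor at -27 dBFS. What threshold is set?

-33 dBFS

Gain reduction = -18 − (-27) = 9 dB; output overshoot = GR / (R − 1) = 9 / 1.5 = 6 dB.
Threshold = output − output overshoot = -27 − 6 = -33 dBFS.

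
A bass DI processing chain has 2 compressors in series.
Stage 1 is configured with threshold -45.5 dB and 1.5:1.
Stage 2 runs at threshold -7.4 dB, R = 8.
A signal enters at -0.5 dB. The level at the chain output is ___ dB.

-15.5 dB

Stage 1: 45 dB above -45.5 dB, reduced 1.5:1 to 30 dB above → -15.5 dB.
Stage 2: below threshold (-15.5 ≤ -7.4); passes unchanged; output -15.5 dB.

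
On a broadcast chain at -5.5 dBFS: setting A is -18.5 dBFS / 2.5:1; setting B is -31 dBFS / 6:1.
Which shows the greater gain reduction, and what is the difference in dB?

B, by 13.45 dB

A: overshoot 13 dB → output overshoot 5.2 dB → GR 7.8 dB.
B: overshoot 25.5 dB → output overshoot 4.25 dB → GR 21.25 dB.
Difference: 13.45 dB in favour of B.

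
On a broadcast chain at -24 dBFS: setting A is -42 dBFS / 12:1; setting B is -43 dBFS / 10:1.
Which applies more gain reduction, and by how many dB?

A: 18 dB over, compressed to 1.5 dB over, so 16.5 dB of GR.
B: 19 dB over, compressed to 1.9 dB over, so 17.1 dB of GR.
Difference: 0.6 dB in favour of B.

B, by 0.6 dB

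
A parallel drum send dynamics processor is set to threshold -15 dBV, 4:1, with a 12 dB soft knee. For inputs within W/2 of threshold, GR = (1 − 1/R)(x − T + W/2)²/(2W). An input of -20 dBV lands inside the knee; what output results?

-20.03125 dBV

x − T + W/2 = -20 − (-15) + 6 = 1.
GR = (1 − 1/4) × 1² / 24 = 0.75 × 1 / 24 = 0.03125 dB.
Output = -20 − 0.03125 = -20.03125 dBV.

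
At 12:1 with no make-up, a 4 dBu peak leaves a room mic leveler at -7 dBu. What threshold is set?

-8 dBu

Input is 12 dB above T (since output overshoot × R = input overshoot: (-7 − T)·12 = 4 − T gives T = -8 dBu).
Check: -8 + (4 − (-8))/12 = -8 + 1 = -7 dBu. ✓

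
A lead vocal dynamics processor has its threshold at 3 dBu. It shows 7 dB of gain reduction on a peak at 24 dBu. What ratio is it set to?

1.5:1

Input overshoot = 24 − 3 = 21 dB.
Output overshoot = 21 − 7 = 14 dB.
Ratio = input overshoot / output overshoot = 21 / 14 = 1.5.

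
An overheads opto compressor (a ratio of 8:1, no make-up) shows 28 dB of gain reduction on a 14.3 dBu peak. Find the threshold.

Gain reduction = 14.3 − (-13.7) = 28 dB; output overshoot = GR / (R − 1) = 28 / 7 = 4 dB.
Threshold = output − output overshoot = -13.7 − 4 = -17.7 dBu.

-17.7 dBu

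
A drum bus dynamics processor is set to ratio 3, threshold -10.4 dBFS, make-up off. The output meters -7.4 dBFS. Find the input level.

-1.4 dBFS

The compressed level sits -7.4 − (-10.4) = 3 dB over threshold.
Before 3:1 compression the overshoot was 3 × 3 = 9 dB, so input = -10.4 + 9 = -1.4 dBFS.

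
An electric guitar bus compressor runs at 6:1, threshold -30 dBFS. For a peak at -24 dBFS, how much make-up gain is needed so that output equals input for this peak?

5 dB

Without make-up, output = threshold + overshoot/6 = -30 + 1 = -29 dBFS.
Gap to target: 5 dB.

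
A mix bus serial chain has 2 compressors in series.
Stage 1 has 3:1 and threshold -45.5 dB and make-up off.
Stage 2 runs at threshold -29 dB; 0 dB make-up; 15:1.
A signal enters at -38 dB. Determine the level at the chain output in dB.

-43 dB

Stage 1: overshoot 7.5 dB → 7.5/3 = 2.5 dB → -43 dB.
Stage 2: below threshold (-43 ≤ -29); passes unchanged; output -43 dB.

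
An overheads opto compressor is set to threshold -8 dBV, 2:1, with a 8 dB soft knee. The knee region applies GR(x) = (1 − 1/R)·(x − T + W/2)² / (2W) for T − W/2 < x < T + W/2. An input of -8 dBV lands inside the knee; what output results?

x − T + W/2 = -8 − (-8) + 4 = 4.
GR = (1 − 1/2) × 4² / 16 = 0.5 × 16 / 16 = 0.5 dB.
Output = -8 − 0.5 = -8.5 dBV.

-8.5 dBV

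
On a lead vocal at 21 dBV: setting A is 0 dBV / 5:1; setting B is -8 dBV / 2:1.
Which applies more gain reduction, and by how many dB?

A, by 2.3 dB

A: overshoot 21 dB → output overshoot 4.2 dB → GR 16.8 dB.
B: overshoot 29 dB → output overshoot 14.5 dB → GR 14.5 dB.
A reduces 2.3 dB more.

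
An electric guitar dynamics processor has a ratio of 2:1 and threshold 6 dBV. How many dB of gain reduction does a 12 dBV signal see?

12 dBV exceeds the threshold by 6 dB.
After 2:1 compression the overshoot becomes 6/2 = 3 dB.
Gain reduction = 6 − 3 = 3 dB.

3 dB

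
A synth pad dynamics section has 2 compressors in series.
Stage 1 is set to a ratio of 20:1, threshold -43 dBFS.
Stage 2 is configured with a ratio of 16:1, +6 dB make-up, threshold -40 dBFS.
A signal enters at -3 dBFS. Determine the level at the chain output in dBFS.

-35 dBFS

Stage 1: -3 dBFS is 40 dB over -43 dBFS; at 20:1 that becomes 2 dB over, giving -41 dBFS.
Stage 2: -41 dBFS is at or below the -40 dBFS threshold — no compression; make-up brings it to -35 dBFS.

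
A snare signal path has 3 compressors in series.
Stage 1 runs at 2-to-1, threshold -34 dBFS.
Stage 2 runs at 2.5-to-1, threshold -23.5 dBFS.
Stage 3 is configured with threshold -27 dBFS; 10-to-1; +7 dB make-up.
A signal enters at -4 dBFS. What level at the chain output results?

Stage 1: 30 dB above -34 dBFS, reduced 2:1 to 15 dB above → -19 dBFS.
Stage 2: -19 dBFS is 4.5 dB over -23.5 dBFS; at 2.5:1 that becomes 1.8 dB over, giving -21.7 dBFS.
Stage 3: 5.3 dB above -27 dBFS, reduced 10:1 to 0.53 dB above → -26.47 dBFS; +7 dB make-up → -19.47 dBFS.

-19.47 dBFS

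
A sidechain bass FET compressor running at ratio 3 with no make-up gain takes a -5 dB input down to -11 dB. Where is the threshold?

-14 dB

Gain reduction = -5 − (-11) = 6 dB; output overshoot = GR / (R − 1) = 6 / 2 = 3 dB.
Threshold = output − output overshoot = -11 − 3 = -14 dB.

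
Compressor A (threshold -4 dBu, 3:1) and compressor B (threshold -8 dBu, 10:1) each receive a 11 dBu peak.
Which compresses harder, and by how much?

A: GR = 15 − 15/3 = 10 dB.
B: GR = 19 − 19/10 = 17.1 dB.
B reduces 7.1 dB more.

B, by 7.1 dB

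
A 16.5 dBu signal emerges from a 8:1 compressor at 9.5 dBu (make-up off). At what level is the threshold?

Input is 8 dB above T (since output overshoot × R = input overshoot: (9.5 − T)·8 = 16.5 − T gives T = 8.5 dBu).
Check: 8.5 + (16.5 − 8.5)/8 = 8.5 + 1 = 9.5 dBu. ✓

8.5 dBu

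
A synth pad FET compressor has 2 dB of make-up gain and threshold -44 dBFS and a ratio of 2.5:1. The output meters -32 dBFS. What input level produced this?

-19 dBFS

Remove make-up: -32 − 2 = -34 dBFS.
The compressed level sits -34 − (-44) = 10 dB over threshold.
Before 2.5:1 compression the overshoot was 10 × 2.5 = 25 dB, so input = -44 + 25 = -19 dBFS.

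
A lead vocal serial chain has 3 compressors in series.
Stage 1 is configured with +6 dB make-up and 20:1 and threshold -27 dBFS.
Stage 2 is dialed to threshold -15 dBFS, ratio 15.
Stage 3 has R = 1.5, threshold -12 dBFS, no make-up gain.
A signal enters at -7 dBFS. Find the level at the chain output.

Stage 1: 20 dB above -27 dBFS, reduced 20:1 to 1 dB above → -26 dBFS; +6 dB make-up → -20 dBFS.
Stage 2: below threshold (-20 ≤ -15); passes unchanged; output -20 dBFS.
Stage 3: -20 dBFS ≤ -12 dBFS, so stage 3 doesn't engage; output -20 dBFS.

-20 dBFS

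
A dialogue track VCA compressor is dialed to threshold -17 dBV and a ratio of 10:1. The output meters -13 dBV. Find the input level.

23 dBV

The compressed level sits -13 − (-17) = 4 dB over threshold.
Undo the ratio: input overshoot = 4 × 10 = 40 dB, giving input = 23 dBV.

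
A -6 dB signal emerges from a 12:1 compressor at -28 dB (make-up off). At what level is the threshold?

-30 dB

Input is 24 dB above T (since output overshoot × R = input overshoot: (-28 − T)·12 = -6 − T gives T = -30 dB).
Check: -30 + (-6 − (-30))/12 = -30 + 2 = -28 dB. ✓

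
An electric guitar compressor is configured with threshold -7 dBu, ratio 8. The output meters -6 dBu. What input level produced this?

1 dBu

The compressed level sits -6 − (-7) = 1 dB over threshold.
Input overshoot = R × output overshoot = 8 dB → input = -7 + 8 = 1 dBu.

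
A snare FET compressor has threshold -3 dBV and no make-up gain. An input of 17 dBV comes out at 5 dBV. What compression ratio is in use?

Input overshoot = 17 − (-3) = 20 dB; output overshoot = 5 − (-3) = 8 dB.
Ratio = 20 / 8 = 2.5.

2.5:1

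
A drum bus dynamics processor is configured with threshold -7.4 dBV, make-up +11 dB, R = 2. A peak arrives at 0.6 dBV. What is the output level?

7.6 dBV

Overshoot: 0.6 − (-7.4) = 8 dB.
At 2:1 the overshoot is divided by 2, leaving 4 dB above threshold.
Output = -7.4 + 4 = -3.4 dBV; make-up adds 11 dB, giving 7.6 dBV.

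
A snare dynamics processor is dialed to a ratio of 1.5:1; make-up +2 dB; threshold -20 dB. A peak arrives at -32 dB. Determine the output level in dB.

-30 dB

-32 dB is 12 dB below the -20 dB threshold, so no gain reduction is applied.
Make-up gain adds 2 dB: -32 + 2 = -30 dB.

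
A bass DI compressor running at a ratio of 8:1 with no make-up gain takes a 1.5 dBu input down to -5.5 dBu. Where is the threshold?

-6.5 dBu

Gain reduction = 1.5 − (-5.5) = 7 dB; output overshoot = GR / (R − 1) = 7 / 7 = 1 dB.
Threshold = output − output overshoot = -5.5 − 1 = -6.5 dBu.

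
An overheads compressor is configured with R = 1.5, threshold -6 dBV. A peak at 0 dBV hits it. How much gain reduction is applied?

2 dB

Overshoot = 0 − (-6) = 6 dB.
After 1.5:1 compression the overshoot becomes 6/1.5 = 4 dB.
So the signal is attenuated by 6 − 4 = 2 dB.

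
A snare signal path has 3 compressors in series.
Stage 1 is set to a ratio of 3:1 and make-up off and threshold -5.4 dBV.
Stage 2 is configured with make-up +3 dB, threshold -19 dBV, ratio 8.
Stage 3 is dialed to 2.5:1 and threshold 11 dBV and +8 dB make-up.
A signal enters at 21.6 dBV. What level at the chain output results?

-5.175 dBV

Stage 1: 27 dB above -5.4 dBV, reduced 3:1 to 9 dB above → 3.6 dBV.
Stage 2: 22.6 dB above -19 dBV, reduced 8:1 to 2.825 dB above → -16.175 dBV; +3 dB make-up → -13.175 dBV.
Stage 3: below threshold (-13.175 ≤ 11); passes unchanged; make-up brings it to -5.175 dBV.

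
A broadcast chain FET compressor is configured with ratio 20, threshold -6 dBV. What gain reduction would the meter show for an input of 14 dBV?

Overshoot = 14 − (-6) = 20 dB.
After 20:1 compression the overshoot becomes 20/20 = 1 dB.
Gain reduction = 20 − 1 = 19 dB.

19 dB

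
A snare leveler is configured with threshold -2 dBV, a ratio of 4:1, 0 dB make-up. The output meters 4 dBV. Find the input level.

22 dBV

The compressed level sits 4 − (-2) = 6 dB over threshold.
Before 4:1 compression the overshoot was 6 × 4 = 24 dB, so input = -2 + 24 = 22 dBV.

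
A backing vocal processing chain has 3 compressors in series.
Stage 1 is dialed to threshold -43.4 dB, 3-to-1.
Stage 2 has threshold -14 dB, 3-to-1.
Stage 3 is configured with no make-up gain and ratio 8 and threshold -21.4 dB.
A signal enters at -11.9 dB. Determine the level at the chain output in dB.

-32.9 dB

Stage 1: -11.9 dB is 31.5 dB over -43.4 dB; at 3:1 that becomes 10.5 dB over, giving -32.9 dB.
Stage 2: -32.9 dB ≤ -14 dB, so stage 2 doesn't engage; output -32.9 dB.
Stage 3: -32.9 dB ≤ -21.4 dB, so stage 3 doesn't engage; output -32.9 dB.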